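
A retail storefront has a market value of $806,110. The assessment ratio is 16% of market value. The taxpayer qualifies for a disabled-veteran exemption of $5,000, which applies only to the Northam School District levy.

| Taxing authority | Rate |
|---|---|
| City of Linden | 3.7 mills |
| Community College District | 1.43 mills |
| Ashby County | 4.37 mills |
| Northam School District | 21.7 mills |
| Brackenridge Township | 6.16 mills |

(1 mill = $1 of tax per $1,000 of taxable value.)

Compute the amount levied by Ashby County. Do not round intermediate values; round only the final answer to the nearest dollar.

Assessed value = $806,110 × 0.16 = $128,977.6
Ashby County taxable value = $128,977.6 (exemption does not apply)
Ashby County levy = $128,977.6 × 0.00437 = $563.632112

$564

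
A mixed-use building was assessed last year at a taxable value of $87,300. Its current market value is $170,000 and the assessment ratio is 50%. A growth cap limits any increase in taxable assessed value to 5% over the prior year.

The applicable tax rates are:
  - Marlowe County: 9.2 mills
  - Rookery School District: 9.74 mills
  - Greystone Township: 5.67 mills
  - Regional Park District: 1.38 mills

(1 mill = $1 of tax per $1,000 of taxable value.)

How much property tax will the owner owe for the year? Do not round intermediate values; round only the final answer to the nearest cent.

$2,209.15

Uncapped assessed value = $170,000 × 0.5 = $85,000
Cap limit = $87,300 × 1.05 = $91,665
Taxable assessed value = min($85,000, $91,665) = $85,000 (cap does not bind)
Marlowe County: $85,000 × 0.0092 = $782
Rookery School District: $85,000 × 0.00974 = $827.9
Greystone Township: $85,000 × 0.00567 = $481.95
Regional Park District: $85,000 × 0.00138 = $117.3
Total = $2,209.15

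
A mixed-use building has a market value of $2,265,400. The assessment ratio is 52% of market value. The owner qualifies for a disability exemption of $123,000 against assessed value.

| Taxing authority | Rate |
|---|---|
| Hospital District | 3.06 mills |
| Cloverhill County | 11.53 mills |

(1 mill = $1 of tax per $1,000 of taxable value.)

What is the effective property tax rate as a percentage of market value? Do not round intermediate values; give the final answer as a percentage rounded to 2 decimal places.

0.68%

Assessed value = $2,265,400 × 0.52 = $1,178,008
Taxable value = $1,178,008 − $123,000 = $1,055,008
Hospital District: $1,055,008 × 0.00306 = $3,228.32448
Cloverhill County: $1,055,008 × 0.01153 = $12,164.24224
Total tax = $15,392.56672
Effective rate = $15,392.56672 ÷ $2,265,400 = 0.68% of market value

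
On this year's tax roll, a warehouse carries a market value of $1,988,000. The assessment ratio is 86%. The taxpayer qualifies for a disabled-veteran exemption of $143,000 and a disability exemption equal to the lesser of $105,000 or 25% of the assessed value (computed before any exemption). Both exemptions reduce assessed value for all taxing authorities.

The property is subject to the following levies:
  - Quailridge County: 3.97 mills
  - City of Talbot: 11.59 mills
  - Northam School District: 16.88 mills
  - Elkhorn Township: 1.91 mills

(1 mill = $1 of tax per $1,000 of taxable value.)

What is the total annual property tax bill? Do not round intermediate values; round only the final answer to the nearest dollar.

$50,209

Assessed value = $1,988,000 × 0.86 = $1,709,680
Disability exemption = min($105,000, 25% × $1,709,680) = min($105,000, $427,420) = $105,000 (dollar cap binds)
Taxable value = $1,709,680 − $143,000 − $105,000 = $1,461,680
Quailridge County: $1,461,680 × 0.00397 = $5,802.8696
City of Talbot: $1,461,680 × 0.01159 = $16,940.8712
Northam School District: $1,461,680 × 0.01688 = $24,673.1584
Elkhorn Township: $1,461,680 × 0.00191 = $2,791.8088
Total = $50,208.708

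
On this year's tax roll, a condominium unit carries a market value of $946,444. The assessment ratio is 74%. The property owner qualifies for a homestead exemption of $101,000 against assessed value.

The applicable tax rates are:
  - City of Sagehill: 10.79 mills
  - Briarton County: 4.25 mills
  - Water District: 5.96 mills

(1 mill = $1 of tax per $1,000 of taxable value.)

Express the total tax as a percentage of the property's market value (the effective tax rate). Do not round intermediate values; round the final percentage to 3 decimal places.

Assessed value = $946,444 × 0.74 = $700,368.56
Taxable value = $700,368.56 − $101,000 = $599,368.56
City of Sagehill: $599,368.56 × 0.01079 = $6,467.1867624
Briarton County: $599,368.56 × 0.00425 = $2,547.31638
Water District: $599,368.56 × 0.00596 = $3,572.2366176
Total tax = $12,586.73976
Effective rate = $12,586.73976 ÷ $946,444 = 1.330% of market value

1.330%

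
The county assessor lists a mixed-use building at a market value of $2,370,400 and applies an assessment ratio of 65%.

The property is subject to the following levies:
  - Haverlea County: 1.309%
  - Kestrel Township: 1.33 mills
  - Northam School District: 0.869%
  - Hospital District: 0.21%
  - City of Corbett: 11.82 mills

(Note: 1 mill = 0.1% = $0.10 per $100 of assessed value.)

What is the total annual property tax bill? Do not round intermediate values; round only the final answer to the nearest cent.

Assessed value = $2,370,400 × 0.65 = $1,540,760
Haverlea County: $1,540,760 × 0.01309 = $20,168.5484
Kestrel Township: $1,540,760 × 0.00133 = $2,049.2108
Northam School District: $1,540,760 × 0.00869 = $13,389.2044
Hospital District: $1,540,760 × 0.0021 = $3,235.596
City of Corbett: $1,540,760 × 0.01182 = $18,211.7832
Total = $57,054.3428

$57,054.34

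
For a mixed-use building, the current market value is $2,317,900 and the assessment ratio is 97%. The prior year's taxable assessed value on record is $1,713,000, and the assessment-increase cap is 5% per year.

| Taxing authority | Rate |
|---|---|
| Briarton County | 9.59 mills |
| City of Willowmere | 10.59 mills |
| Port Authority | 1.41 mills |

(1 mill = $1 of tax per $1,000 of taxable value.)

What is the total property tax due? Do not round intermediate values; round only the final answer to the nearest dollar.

Uncapped assessed value = $2,317,900 × 0.97 = $2,248,363
Cap limit = $1,713,000 × 1.05 = $1,798,650
Taxable assessed value = min($2,248,363, $1,798,650) = $1,798,650 (cap binds)
Briarton County: $1,798,650 × 0.00959 = $17,249.0535
City of Willowmere: $1,798,650 × 0.01059 = $19,047.7035
Port Authority: $1,798,650 × 0.00141 = $2,536.0965
Total = $38,832.8535

$38,833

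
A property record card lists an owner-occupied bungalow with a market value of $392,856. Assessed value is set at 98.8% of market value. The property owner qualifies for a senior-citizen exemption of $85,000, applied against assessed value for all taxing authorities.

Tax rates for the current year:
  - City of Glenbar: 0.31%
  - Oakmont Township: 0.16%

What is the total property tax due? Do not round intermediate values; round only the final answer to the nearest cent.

$1,424.77

Assessed value = $392,856 × 0.988 = $388,141.728
Taxable value = $388,141.728 − $85,000 = $303,141.728
City of Glenbar: $303,141.728 × 0.0031 = $939.7393568
Oakmont Township: $303,141.728 × 0.0016 = $485.0267648
Total = $939.7393568 + $485.0267648 = $1,424.7661216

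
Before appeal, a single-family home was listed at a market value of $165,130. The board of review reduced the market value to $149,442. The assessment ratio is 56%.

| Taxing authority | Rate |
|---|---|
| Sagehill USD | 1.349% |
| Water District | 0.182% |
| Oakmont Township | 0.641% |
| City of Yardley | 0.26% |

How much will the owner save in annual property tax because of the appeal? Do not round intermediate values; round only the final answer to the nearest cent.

$213.66

Old assessed value = $165,130 × 0.56 = $92,472.8
New assessed value = $149,442 × 0.56 = $83,687.52
Combined rate = 0.01349 + 0.00182 + 0.00641 + 0.0026 = 0.02432
Old tax = $92,472.8 × 0.02432 = $2,248.938496
New tax = $83,687.52 × 0.02432 = $2,035.2804864
Reduction = $2,248.938496 − $2,035.2804864 = $213.6580096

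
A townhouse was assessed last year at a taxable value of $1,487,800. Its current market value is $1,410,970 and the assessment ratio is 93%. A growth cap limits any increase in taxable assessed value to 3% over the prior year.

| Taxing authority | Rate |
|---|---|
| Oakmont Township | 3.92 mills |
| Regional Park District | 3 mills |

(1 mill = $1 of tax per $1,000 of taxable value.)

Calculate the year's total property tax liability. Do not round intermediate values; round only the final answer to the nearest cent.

Uncapped assessed value = $1,410,970 × 0.93 = $1,312,202.1
Cap limit = $1,487,800 × 1.03 = $1,532,434
Taxable assessed value = min($1,312,202.1, $1,532,434) = $1,312,202.1 (cap does not bind)
Oakmont Township: $1,312,202.1 × 0.00392 = $5,143.832232
Regional Park District: $1,312,202.1 × 0.003 = $3,936.6063
Total = $9,080.438532

$9,080.44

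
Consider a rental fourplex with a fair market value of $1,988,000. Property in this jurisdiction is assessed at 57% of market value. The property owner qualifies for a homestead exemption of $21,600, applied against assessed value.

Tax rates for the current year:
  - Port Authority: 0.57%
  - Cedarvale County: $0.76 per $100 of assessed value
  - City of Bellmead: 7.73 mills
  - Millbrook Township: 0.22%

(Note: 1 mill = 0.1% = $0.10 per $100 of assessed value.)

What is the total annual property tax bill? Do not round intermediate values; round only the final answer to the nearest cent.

Assessed value = $1,988,000 × 0.57 = $1,133,160
Taxable value = $1,133,160 − $21,600 = $1,111,560
Port Authority: $1,111,560 × 0.0057 = $6,335.892
Cedarvale County: $1,111,560 × 0.0076 = $8,447.856
City of Bellmead: $1,111,560 × 0.00773 = $8,592.3588
Millbrook Township: $1,111,560 × 0.0022 = $2,445.432
Total = $25,821.5388

$25,821.54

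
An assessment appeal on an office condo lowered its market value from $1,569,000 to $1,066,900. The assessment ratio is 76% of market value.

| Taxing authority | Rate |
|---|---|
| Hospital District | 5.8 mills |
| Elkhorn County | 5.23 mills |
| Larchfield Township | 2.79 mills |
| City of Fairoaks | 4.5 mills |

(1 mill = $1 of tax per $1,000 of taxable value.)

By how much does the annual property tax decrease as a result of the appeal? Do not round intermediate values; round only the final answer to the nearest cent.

Old assessed value = $1,569,000 × 0.76 = $1,192,440
New assessed value = $1,066,900 × 0.76 = $810,844
Combined rate = 0.0058 + 0.00523 + 0.00279 + 0.0045 = 0.01832
Old tax = $1,192,440 × 0.01832 = $21,845.5008
New tax = $810,844 × 0.01832 = $14,854.66208
Reduction = $21,845.5008 − $14,854.66208 = $6,990.83872

$6,990.84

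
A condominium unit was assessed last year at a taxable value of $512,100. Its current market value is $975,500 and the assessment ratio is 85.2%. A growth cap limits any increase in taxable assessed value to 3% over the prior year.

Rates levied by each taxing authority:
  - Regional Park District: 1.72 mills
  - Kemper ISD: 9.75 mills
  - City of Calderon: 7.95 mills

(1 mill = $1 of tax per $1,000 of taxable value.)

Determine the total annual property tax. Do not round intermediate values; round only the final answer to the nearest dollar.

$10,243

Uncapped assessed value = $975,500 × 0.852 = $831,126
Cap limit = $512,100 × 1.03 = $527,463
Taxable assessed value = min($831,126, $527,463) = $527,463 (cap binds)
Regional Park District: $527,463 × 0.00172 = $907.23636
Kemper ISD: $527,463 × 0.00975 = $5,142.76425
City of Calderon: $527,463 × 0.00795 = $4,193.33085
Total = $10,243.33146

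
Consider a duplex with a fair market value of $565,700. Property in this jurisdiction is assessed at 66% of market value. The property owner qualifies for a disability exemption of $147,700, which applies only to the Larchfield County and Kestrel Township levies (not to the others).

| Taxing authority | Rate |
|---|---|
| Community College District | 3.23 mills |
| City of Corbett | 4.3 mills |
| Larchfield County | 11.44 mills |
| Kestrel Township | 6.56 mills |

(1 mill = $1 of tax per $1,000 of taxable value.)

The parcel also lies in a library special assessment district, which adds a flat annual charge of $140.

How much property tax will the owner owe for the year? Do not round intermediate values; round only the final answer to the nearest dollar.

$7,013

Assessed value = $565,700 × 0.66 = $373,362
Community College District: $373,362 × 0.00323 = $1,205.95926
City of Corbett: $373,362 × 0.0043 = $1,605.4566
Larchfield County: ($373,362 − $147,700) × 0.01144 = $225,662 × 0.01144 = $2,581.57328
Kestrel Township: ($373,362 − $147,700) × 0.00656 = $225,662 × 0.00656 = $1,480.34272
Levies subtotal = $6,873.33186
Total = $6,873.33186 + $140 = $7,013.33186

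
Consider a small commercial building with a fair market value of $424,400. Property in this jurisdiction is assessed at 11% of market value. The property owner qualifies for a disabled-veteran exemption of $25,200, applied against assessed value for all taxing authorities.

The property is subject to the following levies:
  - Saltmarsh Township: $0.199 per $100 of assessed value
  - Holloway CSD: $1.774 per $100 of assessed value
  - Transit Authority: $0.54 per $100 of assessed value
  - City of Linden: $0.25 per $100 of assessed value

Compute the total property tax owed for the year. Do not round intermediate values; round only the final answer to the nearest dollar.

$594

Assessed value = $424,400 × 0.11 = $46,684
Taxable value = $46,684 − $25,200 = $21,484
Saltmarsh Township: $21,484 × 0.00199 = $42.75316
Holloway CSD: $21,484 × 0.01774 = $381.12616
Transit Authority: $21,484 × 0.0054 = $116.0136
City of Linden: $21,484 × 0.0025 = $53.71
Total = $42.75316 + $381.12616 + $116.0136 + $53.71 = $593.60292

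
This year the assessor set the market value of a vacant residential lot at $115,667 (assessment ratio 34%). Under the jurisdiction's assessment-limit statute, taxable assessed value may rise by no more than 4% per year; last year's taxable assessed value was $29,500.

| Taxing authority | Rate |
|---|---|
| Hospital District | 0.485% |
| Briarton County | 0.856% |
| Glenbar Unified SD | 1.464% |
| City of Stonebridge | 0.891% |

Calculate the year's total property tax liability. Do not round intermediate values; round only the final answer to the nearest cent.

Uncapped assessed value = $115,667 × 0.34 = $39,326.78
Cap limit = $29,500 × 1.04 = $30,680
Taxable assessed value = min($39,326.78, $30,680) = $30,680 (cap binds)
Hospital District: $30,680 × 0.00485 = $148.798
Briarton County: $30,680 × 0.00856 = $262.6208
Glenbar Unified SD: $30,680 × 0.01464 = $449.1552
City of Stonebridge: $30,680 × 0.00891 = $273.3588
Total = $1,133.9328

$1,133.93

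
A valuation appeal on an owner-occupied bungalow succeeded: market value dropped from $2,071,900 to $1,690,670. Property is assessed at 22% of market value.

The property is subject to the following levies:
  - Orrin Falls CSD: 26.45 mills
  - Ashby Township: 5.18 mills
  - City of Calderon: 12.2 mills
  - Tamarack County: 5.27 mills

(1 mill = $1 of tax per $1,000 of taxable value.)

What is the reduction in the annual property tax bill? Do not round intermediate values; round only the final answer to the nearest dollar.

Old assessed value = $2,071,900 × 0.22 = $455,818
New assessed value = $1,690,670 × 0.22 = $371,947.4
Combined rate = 0.02645 + 0.00518 + 0.0122 + 0.00527 = 0.0491
Old tax = $455,818 × 0.0491 = $22,380.6638
New tax = $371,947.4 × 0.0491 = $18,262.61734
Reduction = $22,380.6638 − $18,262.61734 = $4,118.04646

$4,118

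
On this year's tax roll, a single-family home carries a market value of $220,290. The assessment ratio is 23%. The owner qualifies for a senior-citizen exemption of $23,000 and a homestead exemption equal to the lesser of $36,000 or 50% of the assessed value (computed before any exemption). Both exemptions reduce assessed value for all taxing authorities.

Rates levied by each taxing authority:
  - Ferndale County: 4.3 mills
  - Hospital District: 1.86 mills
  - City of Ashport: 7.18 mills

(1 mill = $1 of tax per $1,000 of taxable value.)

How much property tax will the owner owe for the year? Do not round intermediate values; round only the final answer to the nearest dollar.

$31

Assessed value = $220,290 × 0.23 = $50,666.7
Homestead exemption = min($36,000, 50% × $50,666.7) = min($36,000, $25,333.35) = $25,333.35 (percentage binds)
Taxable value = $50,666.7 − $23,000 − $25,333.35 = $2,333.35
Ferndale County: $2,333.35 × 0.0043 = $10.033405
Hospital District: $2,333.35 × 0.00186 = $4.340031
City of Ashport: $2,333.35 × 0.00718 = $16.753453
Total = $31.126889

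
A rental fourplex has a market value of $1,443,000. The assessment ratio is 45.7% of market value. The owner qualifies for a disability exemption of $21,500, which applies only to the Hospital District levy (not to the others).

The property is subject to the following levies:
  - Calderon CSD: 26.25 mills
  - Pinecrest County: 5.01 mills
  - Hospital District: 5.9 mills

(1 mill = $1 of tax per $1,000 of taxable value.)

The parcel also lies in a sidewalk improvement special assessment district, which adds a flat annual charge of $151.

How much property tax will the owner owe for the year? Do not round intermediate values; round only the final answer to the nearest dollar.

$24,529

Assessed value = $1,443,000 × 0.457 = $659,451
Calderon CSD: $659,451 × 0.02625 = $17,310.58875
Pinecrest County: $659,451 × 0.00501 = $3,303.84951
Hospital District: ($659,451 − $21,500) × 0.0059 = $637,951 × 0.0059 = $3,763.9109
Levies subtotal = $24,378.34916
Total = $24,378.34916 + $151 = $24,529.34916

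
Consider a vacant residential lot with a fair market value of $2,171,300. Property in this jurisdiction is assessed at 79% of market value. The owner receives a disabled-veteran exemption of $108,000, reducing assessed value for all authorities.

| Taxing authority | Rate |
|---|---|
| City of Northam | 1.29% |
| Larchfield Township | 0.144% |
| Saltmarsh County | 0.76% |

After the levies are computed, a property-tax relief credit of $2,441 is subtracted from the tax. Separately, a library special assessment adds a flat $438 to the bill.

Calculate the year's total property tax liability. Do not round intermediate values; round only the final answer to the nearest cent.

$33,261.75

Assessed value = $2,171,300 × 0.79 = $1,715,327
Taxable value = $1,715,327 − $108,000 = $1,607,327
City of Northam: $1,607,327 × 0.0129 = $20,734.5183
Larchfield Township: $1,607,327 × 0.00144 = $2,314.55088
Saltmarsh County: $1,607,327 × 0.0076 = $12,215.6852
Levies subtotal = $35,264.75438
After credit = $35,264.75438 − $2,441 = $32,823.75438
Total = $32,823.75438 + $438 = $33,261.75438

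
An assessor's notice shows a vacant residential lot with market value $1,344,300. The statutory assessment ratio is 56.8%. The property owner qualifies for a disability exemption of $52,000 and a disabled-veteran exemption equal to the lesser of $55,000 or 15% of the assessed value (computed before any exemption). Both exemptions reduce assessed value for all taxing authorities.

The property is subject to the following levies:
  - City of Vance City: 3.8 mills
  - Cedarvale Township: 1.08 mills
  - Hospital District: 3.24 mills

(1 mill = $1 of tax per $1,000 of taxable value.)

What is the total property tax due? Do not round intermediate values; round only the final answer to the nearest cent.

$5,331.29

Assessed value = $1,344,300 × 0.568 = $763,562.4
Disabled-veteran exemption = min($55,000, 15% × $763,562.4) = min($55,000, $114,534.36) = $55,000 (dollar cap binds)
Taxable value = $763,562.4 − $52,000 − $55,000 = $656,562.4
City of Vance City: $656,562.4 × 0.0038 = $2,494.93712
Cedarvale Township: $656,562.4 × 0.00108 = $709.087392
Hospital District: $656,562.4 × 0.00324 = $2,127.262176
Total = $5,331.286688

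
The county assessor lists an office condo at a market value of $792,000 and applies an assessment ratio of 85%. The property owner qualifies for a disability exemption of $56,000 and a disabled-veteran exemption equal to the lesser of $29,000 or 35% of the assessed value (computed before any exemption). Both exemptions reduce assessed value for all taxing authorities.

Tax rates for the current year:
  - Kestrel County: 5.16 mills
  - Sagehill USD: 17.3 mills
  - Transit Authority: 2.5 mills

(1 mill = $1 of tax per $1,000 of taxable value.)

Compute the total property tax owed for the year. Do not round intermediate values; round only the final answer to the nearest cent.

Assessed value = $792,000 × 0.85 = $673,200
Disabled-veteran exemption = min($29,000, 35% × $673,200) = min($29,000, $235,620) = $29,000 (dollar cap binds)
Taxable value = $673,200 − $56,000 − $29,000 = $588,200
Kestrel County: $588,200 × 0.00516 = $3,035.112
Sagehill USD: $588,200 × 0.0173 = $10,175.86
Transit Authority: $588,200 × 0.0025 = $1,470.5
Total = $14,681.472

$14,681.47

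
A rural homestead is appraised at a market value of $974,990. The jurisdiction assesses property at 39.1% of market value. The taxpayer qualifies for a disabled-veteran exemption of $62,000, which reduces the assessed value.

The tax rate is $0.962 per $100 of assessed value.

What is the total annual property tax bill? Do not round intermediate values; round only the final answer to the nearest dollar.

$3,071

Assessed value = $974,990 × 0.391 = $381,221.09
Taxable value = $381,221.09 − $62,000 = $319,221.09
Tax = $319,221.09 × 0.00962 = $3,070.9068858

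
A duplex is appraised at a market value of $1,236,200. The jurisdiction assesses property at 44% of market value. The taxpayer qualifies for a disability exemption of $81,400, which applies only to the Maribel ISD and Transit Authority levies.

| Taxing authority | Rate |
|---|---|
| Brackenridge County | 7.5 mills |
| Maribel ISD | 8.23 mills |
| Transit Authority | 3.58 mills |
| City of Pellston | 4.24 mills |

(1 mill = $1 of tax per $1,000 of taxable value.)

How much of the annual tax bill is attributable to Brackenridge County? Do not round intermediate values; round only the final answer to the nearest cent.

Assessed value = $1,236,200 × 0.44 = $543,928
Brackenridge County taxable value = $543,928 (exemption does not apply)
Brackenridge County levy = $543,928 × 0.0075 = $4,079.46

$4,079.46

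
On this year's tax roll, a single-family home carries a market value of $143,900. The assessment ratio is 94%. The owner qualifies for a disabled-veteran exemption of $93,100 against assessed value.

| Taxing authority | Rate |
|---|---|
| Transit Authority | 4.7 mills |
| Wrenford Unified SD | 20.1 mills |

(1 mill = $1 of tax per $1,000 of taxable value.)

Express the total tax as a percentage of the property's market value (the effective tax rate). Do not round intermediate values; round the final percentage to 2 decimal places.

0.73%

Assessed value = $143,900 × 0.94 = $135,266
Taxable value = $135,266 − $93,100 = $42,166
Transit Authority: $42,166 × 0.0047 = $198.1802
Wrenford Unified SD: $42,166 × 0.0201 = $847.5366
Total tax = $1,045.7168
Effective rate = $1,045.7168 ÷ $143,900 = 0.73% of market value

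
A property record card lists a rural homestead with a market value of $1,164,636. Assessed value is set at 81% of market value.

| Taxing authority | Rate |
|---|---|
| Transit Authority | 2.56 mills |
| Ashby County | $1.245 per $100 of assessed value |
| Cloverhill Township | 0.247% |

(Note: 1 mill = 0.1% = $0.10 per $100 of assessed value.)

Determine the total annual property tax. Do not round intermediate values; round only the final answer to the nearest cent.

Assessed value = $1,164,636 × 0.81 = $943,355.16
Transit Authority: $943,355.16 × 0.00256 = $2,414.9892096
Ashby County: $943,355.16 × 0.01245 = $11,744.771742
Cloverhill Township: $943,355.16 × 0.00247 = $2,330.0872452
Total = $16,489.8481968

$16,489.85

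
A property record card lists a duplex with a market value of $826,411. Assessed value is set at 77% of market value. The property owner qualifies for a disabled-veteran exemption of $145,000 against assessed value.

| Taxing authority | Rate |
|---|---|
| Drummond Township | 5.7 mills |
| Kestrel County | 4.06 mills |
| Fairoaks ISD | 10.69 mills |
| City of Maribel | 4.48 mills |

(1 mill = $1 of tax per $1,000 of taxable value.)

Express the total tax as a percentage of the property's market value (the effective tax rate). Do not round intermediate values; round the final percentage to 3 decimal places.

1.482%

Assessed value = $826,411 × 0.77 = $636,336.47
Taxable value = $636,336.47 − $145,000 = $491,336.47
Drummond Township: $491,336.47 × 0.0057 = $2,800.617879
Kestrel County: $491,336.47 × 0.00406 = $1,994.8260682
Fairoaks ISD: $491,336.47 × 0.01069 = $5,252.3868643
City of Maribel: $491,336.47 × 0.00448 = $2,201.1873856
Total tax = $12,249.0181971
Effective rate = $12,249.0181971 ÷ $826,411 = 1.482% of market value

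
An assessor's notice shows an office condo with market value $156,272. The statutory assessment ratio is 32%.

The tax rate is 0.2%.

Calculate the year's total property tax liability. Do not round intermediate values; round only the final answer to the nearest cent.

Assessed value = $156,272 × 0.32 = $50,007.04
Tax = $50,007.04 × 0.002 = $100.01408

$100.01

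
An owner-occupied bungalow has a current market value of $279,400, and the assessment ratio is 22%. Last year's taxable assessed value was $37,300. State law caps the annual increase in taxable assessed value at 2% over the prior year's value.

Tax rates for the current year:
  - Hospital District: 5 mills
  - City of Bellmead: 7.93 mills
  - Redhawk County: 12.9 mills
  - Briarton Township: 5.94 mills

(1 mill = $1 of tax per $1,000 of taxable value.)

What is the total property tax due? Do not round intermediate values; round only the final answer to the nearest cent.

Uncapped assessed value = $279,400 × 0.22 = $61,468
Cap limit = $37,300 × 1.02 = $38,046
Taxable assessed value = min($61,468, $38,046) = $38,046 (cap binds)
Hospital District: $38,046 × 0.005 = $190.23
City of Bellmead: $38,046 × 0.00793 = $301.70478
Redhawk County: $38,046 × 0.0129 = $490.7934
Briarton Township: $38,046 × 0.00594 = $225.99324
Total = $1,208.72142

$1,208.72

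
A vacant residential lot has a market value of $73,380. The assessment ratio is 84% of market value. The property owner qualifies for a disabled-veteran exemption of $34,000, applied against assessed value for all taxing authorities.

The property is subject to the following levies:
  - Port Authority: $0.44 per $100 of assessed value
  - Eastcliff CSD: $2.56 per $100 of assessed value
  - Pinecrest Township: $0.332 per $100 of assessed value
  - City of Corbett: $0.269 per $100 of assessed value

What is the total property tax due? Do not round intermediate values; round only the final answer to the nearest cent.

Assessed value = $73,380 × 0.84 = $61,639.2
Taxable value = $61,639.2 − $34,000 = $27,639.2
Port Authority: $27,639.2 × 0.0044 = $121.61248
Eastcliff CSD: $27,639.2 × 0.0256 = $707.56352
Pinecrest Township: $27,639.2 × 0.00332 = $91.762144
City of Corbett: $27,639.2 × 0.00269 = $74.349448
Total = $121.61248 + $707.56352 + $91.762144 + $74.349448 = $995.287592

$995.29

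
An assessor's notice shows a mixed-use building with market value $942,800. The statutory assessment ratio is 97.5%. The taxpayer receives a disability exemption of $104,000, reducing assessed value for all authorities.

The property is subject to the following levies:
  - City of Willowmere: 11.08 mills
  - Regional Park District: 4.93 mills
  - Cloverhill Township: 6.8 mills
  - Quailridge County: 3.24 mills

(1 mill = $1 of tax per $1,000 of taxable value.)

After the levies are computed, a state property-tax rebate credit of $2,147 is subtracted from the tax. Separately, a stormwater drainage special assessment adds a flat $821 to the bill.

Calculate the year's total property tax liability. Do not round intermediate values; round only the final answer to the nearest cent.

$19,910.74

Assessed value = $942,800 × 0.975 = $919,230
Taxable value = $919,230 − $104,000 = $815,230
City of Willowmere: $815,230 × 0.01108 = $9,032.7484
Regional Park District: $815,230 × 0.00493 = $4,019.0839
Cloverhill Township: $815,230 × 0.0068 = $5,543.564
Quailridge County: $815,230 × 0.00324 = $2,641.3452
Levies subtotal = $21,236.7415
After credit = $21,236.7415 − $2,147 = $19,089.7415
Total = $19,089.7415 + $821 = $19,910.7415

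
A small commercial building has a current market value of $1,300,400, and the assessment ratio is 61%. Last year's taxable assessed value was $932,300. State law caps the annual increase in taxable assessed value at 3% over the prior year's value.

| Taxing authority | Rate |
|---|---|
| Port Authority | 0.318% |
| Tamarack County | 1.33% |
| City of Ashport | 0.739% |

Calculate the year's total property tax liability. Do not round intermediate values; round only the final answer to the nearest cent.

$18,934.73

Uncapped assessed value = $1,300,400 × 0.61 = $793,244
Cap limit = $932,300 × 1.03 = $960,269
Taxable assessed value = min($793,244, $960,269) = $793,244 (cap does not bind)
Port Authority: $793,244 × 0.00318 = $2,522.51592
Tamarack County: $793,244 × 0.0133 = $10,550.1452
City of Ashport: $793,244 × 0.00739 = $5,862.07316
Total = $18,934.73428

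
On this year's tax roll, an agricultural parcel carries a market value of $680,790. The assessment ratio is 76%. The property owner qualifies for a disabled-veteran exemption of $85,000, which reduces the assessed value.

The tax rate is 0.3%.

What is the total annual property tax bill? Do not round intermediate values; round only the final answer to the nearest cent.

Assessed value = $680,790 × 0.76 = $517,400.4
Taxable value = $517,400.4 − $85,000 = $432,400.4
Tax = $432,400.4 × 0.003 = $1,297.2012

$1,297.20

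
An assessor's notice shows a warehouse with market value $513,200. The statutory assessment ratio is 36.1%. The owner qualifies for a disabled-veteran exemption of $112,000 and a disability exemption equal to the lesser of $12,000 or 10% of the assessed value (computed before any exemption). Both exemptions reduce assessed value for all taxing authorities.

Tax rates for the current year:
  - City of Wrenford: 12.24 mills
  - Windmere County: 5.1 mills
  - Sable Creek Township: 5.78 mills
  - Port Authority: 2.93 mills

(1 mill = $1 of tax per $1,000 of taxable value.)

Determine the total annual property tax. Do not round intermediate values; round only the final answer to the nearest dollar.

Assessed value = $513,200 × 0.361 = $185,265.2
Disability exemption = min($12,000, 10% × $185,265.2) = min($12,000, $18,526.52) = $12,000 (dollar cap binds)
Taxable value = $185,265.2 − $112,000 − $12,000 = $61,265.2
City of Wrenford: $61,265.2 × 0.01224 = $749.886048
Windmere County: $61,265.2 × 0.0051 = $312.45252
Sable Creek Township: $61,265.2 × 0.00578 = $354.112856
Port Authority: $61,265.2 × 0.00293 = $179.507036
Total = $1,595.95846

$1,596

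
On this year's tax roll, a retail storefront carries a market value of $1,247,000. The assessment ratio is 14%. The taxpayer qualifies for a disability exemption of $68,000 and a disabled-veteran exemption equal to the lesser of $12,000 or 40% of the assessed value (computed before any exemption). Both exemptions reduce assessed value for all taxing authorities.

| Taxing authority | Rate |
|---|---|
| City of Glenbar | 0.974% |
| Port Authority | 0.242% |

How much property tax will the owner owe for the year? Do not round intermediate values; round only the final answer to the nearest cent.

Assessed value = $1,247,000 × 0.14 = $174,580
Disabled-veteran exemption = min($12,000, 40% × $174,580) = min($12,000, $69,832) = $12,000 (dollar cap binds)
Taxable value = $174,580 − $68,000 − $12,000 = $94,580
City of Glenbar: $94,580 × 0.00974 = $921.2092
Port Authority: $94,580 × 0.00242 = $228.8836
Total = $1,150.0928

$1,150.09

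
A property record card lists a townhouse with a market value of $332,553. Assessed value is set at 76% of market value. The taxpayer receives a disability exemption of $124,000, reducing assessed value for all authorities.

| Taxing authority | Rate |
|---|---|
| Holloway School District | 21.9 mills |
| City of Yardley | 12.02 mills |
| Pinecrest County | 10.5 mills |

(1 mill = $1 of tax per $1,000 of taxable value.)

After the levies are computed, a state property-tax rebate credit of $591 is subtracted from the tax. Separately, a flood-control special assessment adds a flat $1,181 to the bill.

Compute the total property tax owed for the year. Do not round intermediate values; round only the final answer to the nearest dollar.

$6,309

Assessed value = $332,553 × 0.76 = $252,740.28
Taxable value = $252,740.28 − $124,000 = $128,740.28
Holloway School District: $128,740.28 × 0.0219 = $2,819.412132
City of Yardley: $128,740.28 × 0.01202 = $1,547.4581656
Pinecrest County: $128,740.28 × 0.0105 = $1,351.77294
Levies subtotal = $5,718.6432376
After credit = $5,718.6432376 − $591 = $5,127.6432376
Total = $5,127.6432376 + $1,181 = $6,308.6432376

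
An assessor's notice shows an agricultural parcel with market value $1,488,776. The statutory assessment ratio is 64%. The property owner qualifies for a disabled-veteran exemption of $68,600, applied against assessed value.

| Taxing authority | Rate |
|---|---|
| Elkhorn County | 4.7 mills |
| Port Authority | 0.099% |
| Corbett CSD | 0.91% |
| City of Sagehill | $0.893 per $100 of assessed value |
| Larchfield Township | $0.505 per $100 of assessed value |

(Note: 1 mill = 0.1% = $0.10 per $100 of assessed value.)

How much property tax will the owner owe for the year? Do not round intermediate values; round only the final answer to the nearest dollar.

Assessed value = $1,488,776 × 0.64 = $952,816.64
Taxable value = $952,816.64 − $68,600 = $884,216.64
Elkhorn County: $884,216.64 × 0.0047 = $4,155.818208
Port Authority: $884,216.64 × 0.00099 = $875.3744736
Corbett CSD: $884,216.64 × 0.0091 = $8,046.371424
City of Sagehill: $884,216.64 × 0.00893 = $7,896.0545952
Larchfield Township: $884,216.64 × 0.00505 = $4,465.294032
Total = $25,438.9127328

$25,439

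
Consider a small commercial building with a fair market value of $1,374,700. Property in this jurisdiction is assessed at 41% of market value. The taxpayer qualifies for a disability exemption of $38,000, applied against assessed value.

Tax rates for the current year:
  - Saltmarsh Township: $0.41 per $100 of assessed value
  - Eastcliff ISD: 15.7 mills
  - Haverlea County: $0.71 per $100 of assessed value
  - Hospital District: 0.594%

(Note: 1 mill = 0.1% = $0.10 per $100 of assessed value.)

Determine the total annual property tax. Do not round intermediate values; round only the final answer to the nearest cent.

$17,261.59

Assessed value = $1,374,700 × 0.41 = $563,627
Taxable value = $563,627 − $38,000 = $525,627
Saltmarsh Township: $525,627 × 0.0041 = $2,155.0707
Eastcliff ISD: $525,627 × 0.0157 = $8,252.3439
Haverlea County: $525,627 × 0.0071 = $3,731.9517
Hospital District: $525,627 × 0.00594 = $3,122.22438
Total = $17,261.59068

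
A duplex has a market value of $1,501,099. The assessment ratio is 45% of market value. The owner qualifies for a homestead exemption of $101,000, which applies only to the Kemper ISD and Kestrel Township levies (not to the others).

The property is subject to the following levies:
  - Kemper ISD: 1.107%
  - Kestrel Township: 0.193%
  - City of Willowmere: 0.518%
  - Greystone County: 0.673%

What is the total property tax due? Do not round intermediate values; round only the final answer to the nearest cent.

Assessed value = $1,501,099 × 0.45 = $675,494.55
Kemper ISD: ($675,494.55 − $101,000) × 0.01107 = $574,494.55 × 0.01107 = $6,359.6546685
Kestrel Township: ($675,494.55 − $101,000) × 0.00193 = $574,494.55 × 0.00193 = $1,108.7744815
City of Willowmere: $675,494.55 × 0.00518 = $3,499.061769
Greystone County: $675,494.55 × 0.00673 = $4,546.0783215
Total = $15,513.5692405

$15,513.57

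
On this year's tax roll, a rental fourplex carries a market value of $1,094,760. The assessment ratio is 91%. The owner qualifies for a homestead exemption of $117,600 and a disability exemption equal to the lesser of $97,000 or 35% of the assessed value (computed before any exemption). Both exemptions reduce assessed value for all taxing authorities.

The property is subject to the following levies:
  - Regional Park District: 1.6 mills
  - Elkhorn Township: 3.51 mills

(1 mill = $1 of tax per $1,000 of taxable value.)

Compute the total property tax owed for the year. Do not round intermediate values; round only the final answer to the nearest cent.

Assessed value = $1,094,760 × 0.91 = $996,231.6
Disability exemption = min($97,000, 35% × $996,231.6) = min($97,000, $348,681.06) = $97,000 (dollar cap binds)
Taxable value = $996,231.6 − $117,600 − $97,000 = $781,631.6
Regional Park District: $781,631.6 × 0.0016 = $1,250.61056
Elkhorn Township: $781,631.6 × 0.00351 = $2,743.526916
Total = $3,994.137476

$3,994.14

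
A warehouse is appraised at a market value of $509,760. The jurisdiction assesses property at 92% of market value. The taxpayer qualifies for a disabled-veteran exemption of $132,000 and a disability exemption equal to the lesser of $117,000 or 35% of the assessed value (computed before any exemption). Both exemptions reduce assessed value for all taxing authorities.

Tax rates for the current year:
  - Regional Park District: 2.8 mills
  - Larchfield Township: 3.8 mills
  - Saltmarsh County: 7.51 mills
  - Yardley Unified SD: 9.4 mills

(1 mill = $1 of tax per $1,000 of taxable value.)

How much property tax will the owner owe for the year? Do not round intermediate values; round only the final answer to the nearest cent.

Assessed value = $509,760 × 0.92 = $468,979.2
Disability exemption = min($117,000, 35% × $468,979.2) = min($117,000, $164,142.72) = $117,000 (dollar cap binds)
Taxable value = $468,979.2 − $132,000 − $117,000 = $219,979.2
Regional Park District: $219,979.2 × 0.0028 = $615.94176
Larchfield Township: $219,979.2 × 0.0038 = $835.92096
Saltmarsh County: $219,979.2 × 0.00751 = $1,652.043792
Yardley Unified SD: $219,979.2 × 0.0094 = $2,067.80448
Total = $5,171.710992

$5,171.71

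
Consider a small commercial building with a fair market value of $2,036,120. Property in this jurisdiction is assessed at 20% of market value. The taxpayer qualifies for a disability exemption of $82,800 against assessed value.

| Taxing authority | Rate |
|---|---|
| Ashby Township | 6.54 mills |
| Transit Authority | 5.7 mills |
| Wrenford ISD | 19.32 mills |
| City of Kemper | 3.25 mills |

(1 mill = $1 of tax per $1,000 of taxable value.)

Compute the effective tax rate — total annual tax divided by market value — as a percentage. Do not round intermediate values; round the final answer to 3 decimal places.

0.555%

Assessed value = $2,036,120 × 0.2 = $407,224
Taxable value = $407,224 − $82,800 = $324,424
Ashby Township: $324,424 × 0.00654 = $2,121.73296
Transit Authority: $324,424 × 0.0057 = $1,849.2168
Wrenford ISD: $324,424 × 0.01932 = $6,267.87168
City of Kemper: $324,424 × 0.00325 = $1,054.378
Total tax = $11,293.19944
Effective rate = $11,293.19944 ÷ $2,036,120 = 0.555% of market value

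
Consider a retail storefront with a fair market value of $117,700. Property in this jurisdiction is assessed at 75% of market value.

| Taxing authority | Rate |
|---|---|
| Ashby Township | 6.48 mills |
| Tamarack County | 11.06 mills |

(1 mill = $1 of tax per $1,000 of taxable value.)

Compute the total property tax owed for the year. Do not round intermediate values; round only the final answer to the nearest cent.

$1,548.34

Assessed value = $117,700 × 0.75 = $88,275
Ashby Township: $88,275 × 0.00648 = $572.022
Tamarack County: $88,275 × 0.01106 = $976.3215
Total = $572.022 + $976.3215 = $1,548.3435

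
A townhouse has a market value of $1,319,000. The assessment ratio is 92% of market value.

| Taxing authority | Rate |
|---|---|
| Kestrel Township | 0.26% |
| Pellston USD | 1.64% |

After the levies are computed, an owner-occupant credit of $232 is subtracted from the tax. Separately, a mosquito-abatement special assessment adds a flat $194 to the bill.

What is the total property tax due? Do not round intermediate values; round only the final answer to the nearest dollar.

Assessed value = $1,319,000 × 0.92 = $1,213,480
Kestrel Township: $1,213,480 × 0.0026 = $3,155.048
Pellston USD: $1,213,480 × 0.0164 = $19,901.072
Levies subtotal = $23,056.12
After credit = $23,056.12 − $232 = $22,824.12
Total = $22,824.12 + $194 = $23,018.12

$23,018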